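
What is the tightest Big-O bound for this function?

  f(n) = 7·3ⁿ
O(3ⁿ)

The dominant term in 7·3ⁿ is 7·3ⁿ, which is Θ(3ⁿ).
Constants are absorbed, so the tightest bound is O(3ⁿ).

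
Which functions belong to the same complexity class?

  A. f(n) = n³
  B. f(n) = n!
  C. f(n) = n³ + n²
A and C

Examining each function:
  A. n³ is O(n³)
  B. n! is O(n!)
  C. n³ + n² is O(n³)

Functions A and C both have the same complexity class.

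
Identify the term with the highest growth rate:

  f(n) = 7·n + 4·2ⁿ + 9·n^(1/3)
4·2ⁿ

Looking at each term:
  - 7·n is O(n)
  - 4·2ⁿ is O(2ⁿ)
  - 9·n^(1/3) is O(n^(1/3))

The term 4·2ⁿ (O(2ⁿ)) grows fastest and dominates all others.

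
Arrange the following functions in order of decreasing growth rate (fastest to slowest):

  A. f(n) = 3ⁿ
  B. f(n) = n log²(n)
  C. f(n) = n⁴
A > C > B

Comparing growth rates:
A = 3ⁿ is O(3ⁿ)
C = n⁴ is O(n⁴)
B = n log²(n) is O(n log² n)

Therefore, the order from fastest to slowest is: A > C > B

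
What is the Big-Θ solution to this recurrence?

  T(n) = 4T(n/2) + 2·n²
Θ(n² log n)

Master Theorem: a = 4, b = 2, f(n) = 2·n².
Compute the critical exponent d = log₂(4) = 2.
Compare f(n) = Θ(n²) against n^d:
  k = 2 = d, so f(n) = Θ(n^d) — Case 2.
  Work is balanced across levels: T(n) = Θ(n^d log n) = Θ(n² log n).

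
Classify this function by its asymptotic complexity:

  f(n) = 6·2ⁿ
O(2ⁿ)

The dominant term in 6·2ⁿ is 6·2ⁿ, which is Θ(2ⁿ).
Constants are absorbed, so the tightest bound is O(2ⁿ).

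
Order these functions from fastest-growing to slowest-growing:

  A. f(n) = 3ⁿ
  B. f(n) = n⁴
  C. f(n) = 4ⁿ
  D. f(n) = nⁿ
D > C > A > B

Comparing growth rates:
D = nⁿ is O(nⁿ)
C = 4ⁿ is O(4ⁿ)
A = 3ⁿ is O(3ⁿ)
B = n⁴ is O(n⁴)

Therefore, the order from fastest to slowest is: D > C > A > B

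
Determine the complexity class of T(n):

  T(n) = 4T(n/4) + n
Θ(n log n)

Master Theorem: a = 4, b = 4, f(n) = n.
Compute the critical exponent d = log₄(4) = 1.
Compare f(n) = Θ(n) against n^d:
  k = 1 = d, so f(n) = Θ(n^d) — Case 2.
  Work is balanced across levels: T(n) = Θ(n^d log n) = Θ(n log n).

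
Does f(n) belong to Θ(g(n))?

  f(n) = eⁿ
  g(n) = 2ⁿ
False

f(n) = eⁿ is O(eⁿ), and g(n) = 2ⁿ is O(2ⁿ).
Since they have different growth rates, f(n) = Θ(g(n)) is false.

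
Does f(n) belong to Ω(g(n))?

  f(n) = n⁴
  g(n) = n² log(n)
True

f(n) = n⁴ is O(n⁴), and g(n) = n² log(n) is O(n² log n).
Since O(n⁴) grows at least as fast as O(n² log n), f(n) = Ω(g(n)) is true.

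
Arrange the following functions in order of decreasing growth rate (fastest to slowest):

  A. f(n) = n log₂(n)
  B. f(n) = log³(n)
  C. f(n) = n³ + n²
C > A > B

Comparing growth rates:
C = n³ + n² is O(n³)
A = n log₂(n) is O(n log n)
B = log³(n) is O(log³ n)

Therefore, the order from fastest to slowest is: C > A > B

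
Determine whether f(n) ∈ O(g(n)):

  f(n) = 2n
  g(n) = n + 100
True

f(n) = 2n and g(n) = n + 100 are both O(n).
Big-O permits equal growth rates (f ≤ c·g for some c), so f(n) = O(g(n)) is true.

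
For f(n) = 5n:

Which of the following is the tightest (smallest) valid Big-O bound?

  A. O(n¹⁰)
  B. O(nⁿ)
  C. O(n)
C

f(n) = 5n is O(n).
All listed options are valid Big-O bounds (upper bounds),
but O(n) is the tightest (smallest valid bound).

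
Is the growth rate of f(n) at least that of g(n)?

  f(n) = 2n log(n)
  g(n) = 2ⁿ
False

f(n) = 2n log(n) is O(n log n), and g(n) = 2ⁿ is O(2ⁿ).
Since O(n log n) grows slower than O(2ⁿ), f(n) = Ω(g(n)) is false.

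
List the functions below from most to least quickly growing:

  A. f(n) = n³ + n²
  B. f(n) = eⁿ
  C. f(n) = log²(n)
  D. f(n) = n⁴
B > D > A > C

Comparing growth rates:
B = eⁿ is O(eⁿ)
D = n⁴ is O(n⁴)
A = n³ + n² is O(n³)
C = log²(n) is O(log² n)

Therefore, the order from fastest to slowest is: B > D > A > C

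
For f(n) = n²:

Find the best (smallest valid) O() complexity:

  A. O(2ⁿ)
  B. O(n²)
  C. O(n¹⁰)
B

f(n) = n² is O(n²).
All listed options are valid Big-O bounds (upper bounds),
but O(n²) is the tightest (smallest valid bound).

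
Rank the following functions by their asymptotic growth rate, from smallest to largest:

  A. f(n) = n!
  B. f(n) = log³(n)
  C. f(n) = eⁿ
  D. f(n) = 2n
B < D < C < A

Comparing growth rates:
B = log³(n) is O(log³ n)
D = 2n is O(n)
C = eⁿ is O(eⁿ)
A = n! is O(n!)

Therefore, the order from slowest to fastest is: B < D < C < A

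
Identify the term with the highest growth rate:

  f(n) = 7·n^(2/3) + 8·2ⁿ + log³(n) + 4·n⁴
8·2ⁿ

Looking at each term:
  - 7·n^(2/3) is O(n^(2/3))
  - 8·2ⁿ is O(2ⁿ)
  - log³(n) is O(log³ n)
  - 4·n⁴ is O(n⁴)

The term 8·2ⁿ (O(2ⁿ)) grows fastest and dominates all others.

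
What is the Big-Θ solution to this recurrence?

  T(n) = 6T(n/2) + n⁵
Θ(n⁵)

Master Theorem: a = 6, b = 2, f(n) = n⁵.
Compute the critical exponent d = log₂(6) = 2.585.
Compare f(n) = Θ(n⁵) against n^d:
  k = 5 > d = 2.585, so f(n) = Ω(n^(d+ε)) — Case 3.
  Regularity: a·(n/b)^5/n^5 = a/b^5 = 6/32 < 1 ✓.
  The top-level work dominates: T(n) = Θ(f(n)) = Θ(n⁵).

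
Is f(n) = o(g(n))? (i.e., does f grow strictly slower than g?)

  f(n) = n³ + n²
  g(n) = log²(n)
False

f(n) = n³ + n² is O(n³), and g(n) = log²(n) is O(log² n).
Since O(n³) grows faster than or equal to O(log² n), f(n) = o(g(n)) is false.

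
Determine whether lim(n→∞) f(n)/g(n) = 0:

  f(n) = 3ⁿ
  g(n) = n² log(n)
False

f(n) = 3ⁿ is O(3ⁿ), and g(n) = n² log(n) is O(n² log n).
Since O(3ⁿ) grows faster than or equal to O(n² log n), f(n) = o(g(n)) is false.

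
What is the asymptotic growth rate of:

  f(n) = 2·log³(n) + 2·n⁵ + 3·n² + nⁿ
Θ(nⁿ)

Order the terms by growth rate: 2·log³(n) ≺ 3·n² ≺ 2·n⁵ ≺ nⁿ.
The fastest-growing term nⁿ dominates as n → ∞; dropping its constant factor gives Θ(nⁿ).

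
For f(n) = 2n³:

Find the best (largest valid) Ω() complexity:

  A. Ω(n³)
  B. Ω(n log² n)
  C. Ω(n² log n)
A

f(n) = 2n³ is Ω(n³).
All listed options are valid Big-Ω bounds (lower bounds),
but Ω(n³) is the tightest (largest valid bound).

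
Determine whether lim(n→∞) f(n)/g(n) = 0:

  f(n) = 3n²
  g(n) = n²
False

f(n) = 3n² is O(n²), and g(n) = n² is O(n²).
Since they have the same growth rate, f(n) = o(g(n)) is false.
(f = o(g) requires f to grow strictly slower, not equal.)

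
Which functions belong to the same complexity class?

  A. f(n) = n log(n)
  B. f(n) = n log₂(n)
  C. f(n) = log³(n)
A and B

Examining each function:
  A. n log(n) is O(n log n)
  B. n log₂(n) is O(n log n)
  C. log³(n) is O(log³ n)

Functions A and B both have the same complexity class.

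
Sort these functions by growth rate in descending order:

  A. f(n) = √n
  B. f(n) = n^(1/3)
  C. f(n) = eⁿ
C > A > B

Comparing growth rates:
C = eⁿ is O(eⁿ)
A = √n is O(√n)
B = n^(1/3) is O(n^(1/3))

Therefore, the order from fastest to slowest is: C > A > B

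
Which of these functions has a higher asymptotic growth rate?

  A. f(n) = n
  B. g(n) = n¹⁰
B

f(n) = n is O(n), while g(n) = n¹⁰ is O(n¹⁰).
Since O(n¹⁰) grows faster than O(n), g(n) dominates.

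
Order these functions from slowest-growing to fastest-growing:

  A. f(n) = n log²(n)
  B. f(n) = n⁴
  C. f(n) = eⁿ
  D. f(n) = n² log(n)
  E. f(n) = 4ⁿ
A < D < B < C < E

Comparing growth rates:
A = n log²(n) is O(n log² n)
D = n² log(n) is O(n² log n)
B = n⁴ is O(n⁴)
C = eⁿ is O(eⁿ)
E = 4ⁿ is O(4ⁿ)

Therefore, the order from slowest to fastest is: A < D < B < C < E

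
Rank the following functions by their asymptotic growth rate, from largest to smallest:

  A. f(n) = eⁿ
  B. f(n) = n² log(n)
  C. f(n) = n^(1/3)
A > B > C

Comparing growth rates:
A = eⁿ is O(eⁿ)
B = n² log(n) is O(n² log n)
C = n^(1/3) is O(n^(1/3))

Therefore, the order from fastest to slowest is: A > B > C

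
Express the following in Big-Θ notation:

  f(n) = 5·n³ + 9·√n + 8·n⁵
Θ(n⁵)

Order the terms by growth rate: 9·√n ≺ 5·n³ ≺ 8·n⁵.
The fastest-growing term 8·n⁵ dominates as n → ∞; dropping its constant factor gives Θ(n⁵).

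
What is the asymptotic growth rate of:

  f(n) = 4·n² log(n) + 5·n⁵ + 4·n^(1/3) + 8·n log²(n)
Θ(n⁵)

Order the terms by growth rate: 4·n^(1/3) ≺ 8·n log²(n) ≺ 4·n² log(n) ≺ 5·n⁵.
The fastest-growing term 5·n⁵ dominates as n → ∞; dropping its constant factor gives Θ(n⁵).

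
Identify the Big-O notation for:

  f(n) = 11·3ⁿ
O(3ⁿ)

The dominant term in 11·3ⁿ is 11·3ⁿ, which is Θ(3ⁿ).
Constants are absorbed, so the tightest bound is O(3ⁿ).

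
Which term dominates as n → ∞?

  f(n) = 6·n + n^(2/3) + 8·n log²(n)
8·n log²(n)

Looking at each term:
  - 6·n is O(n)
  - n^(2/3) is O(n^(2/3))
  - 8·n log²(n) is O(n log² n)

The term 8·n log²(n) (O(n log² n)) grows fastest and dominates all others.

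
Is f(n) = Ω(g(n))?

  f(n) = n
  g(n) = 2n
True

f(n) = n and g(n) = 2n are both O(n).
Big-Ω permits equal growth rates (f ≥ c·g for some c > 0), so f(n) = Ω(g(n)) is true.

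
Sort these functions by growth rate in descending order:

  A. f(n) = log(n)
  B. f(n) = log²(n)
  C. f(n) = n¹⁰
C > B > A

Comparing growth rates:
C = n¹⁰ is O(n¹⁰)
B = log²(n) is O(log² n)
A = log(n) is O(log n)

Therefore, the order from fastest to slowest is: C > B > A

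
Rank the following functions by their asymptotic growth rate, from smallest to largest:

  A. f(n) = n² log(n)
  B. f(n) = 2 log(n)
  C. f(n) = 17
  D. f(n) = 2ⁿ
C < B < A < D

Comparing growth rates:
C = 17 is O(1)
B = 2 log(n) is O(log n)
A = n² log(n) is O(n² log n)
D = 2ⁿ is O(2ⁿ)

Therefore, the order from slowest to fastest is: C < B < A < D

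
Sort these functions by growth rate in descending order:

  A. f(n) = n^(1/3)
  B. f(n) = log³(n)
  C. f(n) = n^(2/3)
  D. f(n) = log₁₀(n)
C > A > B > D

Comparing growth rates:
C = n^(2/3) is O(n^(2/3))
A = n^(1/3) is O(n^(1/3))
B = log³(n) is O(log³ n)
D = log₁₀(n) is O(log n)

Therefore, the order from fastest to slowest is: C > A > B > D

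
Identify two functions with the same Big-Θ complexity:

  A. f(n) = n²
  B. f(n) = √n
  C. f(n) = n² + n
A and C

Examining each function:
  A. n² is O(n²)
  B. √n is O(√n)
  C. n² + n is O(n²)

Functions A and C both have the same complexity class.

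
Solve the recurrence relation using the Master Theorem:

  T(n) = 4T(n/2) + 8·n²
Θ(n² log n)

Master Theorem: a = 4, b = 2, f(n) = 8·n².
Compute the critical exponent d = log₂(4) = 2.
Compare f(n) = Θ(n²) against n^d:
  k = 2 = d, so f(n) = Θ(n^d) — Case 2.
  Work is balanced across levels: T(n) = Θ(n^d log n) = Θ(n² log n).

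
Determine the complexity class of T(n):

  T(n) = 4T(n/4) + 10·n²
Θ(n²)

Master Theorem: a = 4, b = 4, f(n) = 10·n².
Compute the critical exponent d = log₄(4) = 1.
Compare f(n) = Θ(n²) against n^d:
  k = 2 > d = 1, so f(n) = Ω(n^(d+ε)) — Case 3.
  Regularity: a·(n/b)^2/n^2 = a/b^2 = 4/16 < 1 ✓.
  The top-level work dominates: T(n) = Θ(f(n)) = Θ(n²).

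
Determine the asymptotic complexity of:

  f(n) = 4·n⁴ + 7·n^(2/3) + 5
O(n⁴)

The dominant term in 4·n⁴ + 7·n^(2/3) + 5 is 4·n⁴, which is Θ(n⁴).
Lower-order terms (7·n^(2/3), 5) are asymptotically negligible.
Constants are absorbed, so the tightest bound is O(n⁴).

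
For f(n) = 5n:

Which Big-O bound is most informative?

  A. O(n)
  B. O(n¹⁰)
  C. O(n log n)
A

f(n) = 5n is O(n).
All listed options are valid Big-O bounds (upper bounds),
but O(n) is the tightest (smallest valid bound).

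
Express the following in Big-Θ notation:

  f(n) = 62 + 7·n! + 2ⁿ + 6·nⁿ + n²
Θ(nⁿ)

Order the terms by growth rate: 62 ≺ n² ≺ 2ⁿ ≺ 7·n! ≺ 6·nⁿ.
The fastest-growing term 6·nⁿ dominates as n → ∞; dropping its constant factor gives Θ(nⁿ).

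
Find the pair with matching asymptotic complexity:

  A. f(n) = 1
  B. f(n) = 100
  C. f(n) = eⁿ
A and B

Examining each function:
  A. 1 is O(1)
  B. 100 is O(1)
  C. eⁿ is O(eⁿ)

Functions A and B both have the same complexity class.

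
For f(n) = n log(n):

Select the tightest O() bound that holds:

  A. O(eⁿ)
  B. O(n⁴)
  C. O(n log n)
C

f(n) = n log(n) is O(n log n).
All listed options are valid Big-O bounds (upper bounds),
but O(n log n) is the tightest (smallest valid bound).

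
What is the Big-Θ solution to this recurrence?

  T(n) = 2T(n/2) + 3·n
Θ(n log n)

Master Theorem: a = 2, b = 2, f(n) = 3·n.
Compute the critical exponent d = log₂(2) = 1.
Compare f(n) = Θ(n) against n^d:
  k = 1 = d, so f(n) = Θ(n^d) — Case 2.
  Work is balanced across levels: T(n) = Θ(n^d log n) = Θ(n log n).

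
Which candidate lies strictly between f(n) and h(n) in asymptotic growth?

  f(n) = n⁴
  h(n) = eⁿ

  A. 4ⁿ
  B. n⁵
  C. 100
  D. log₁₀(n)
B

We need g(n) with n⁴ = o(g(n)) and g(n) = o(eⁿ), i.e. O(n⁴) ≺ g ≺ O(eⁿ).
Check each option:
  A. 4ⁿ — O(4ⁿ) does not grow strictly slower than h(n)
  B. n⁵ — O(n⁵) is strictly between O(n⁴) and O(eⁿ) ✓
  C. 100 — O(1) does not grow strictly faster than f(n)
  D. log₁₀(n) — O(log n) does not grow strictly faster than f(n)

Only option B (n⁵) lies strictly between.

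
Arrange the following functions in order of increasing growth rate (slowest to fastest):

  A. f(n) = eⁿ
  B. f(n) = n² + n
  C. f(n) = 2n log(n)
C < B < A

Comparing growth rates:
C = 2n log(n) is O(n log n)
B = n² + n is O(n²)
A = eⁿ is O(eⁿ)

Therefore, the order from slowest to fastest is: C < B < A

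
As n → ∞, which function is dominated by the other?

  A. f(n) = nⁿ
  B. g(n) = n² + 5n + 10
B

f(n) = nⁿ is O(nⁿ), while g(n) = n² + 5n + 10 is O(n²).
Since O(n²) grows slower than O(nⁿ), g(n) is dominated.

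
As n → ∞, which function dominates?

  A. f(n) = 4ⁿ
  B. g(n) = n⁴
A

f(n) = 4ⁿ is O(4ⁿ), while g(n) = n⁴ is O(n⁴).
Since O(4ⁿ) grows faster than O(n⁴), f(n) dominates.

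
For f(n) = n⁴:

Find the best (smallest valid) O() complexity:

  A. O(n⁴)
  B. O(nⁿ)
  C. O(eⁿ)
A

f(n) = n⁴ is O(n⁴).
All listed options are valid Big-O bounds (upper bounds),
but O(n⁴) is the tightest (smallest valid bound).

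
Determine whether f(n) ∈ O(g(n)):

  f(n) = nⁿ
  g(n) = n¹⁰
False

f(n) = nⁿ is O(nⁿ), and g(n) = n¹⁰ is O(n¹⁰).
Since O(nⁿ) grows faster than O(n¹⁰), f(n) = O(g(n)) is false.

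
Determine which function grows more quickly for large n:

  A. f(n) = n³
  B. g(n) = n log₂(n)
A

f(n) = n³ is O(n³), while g(n) = n log₂(n) is O(n log n).
Since O(n³) grows faster than O(n log n), f(n) dominates.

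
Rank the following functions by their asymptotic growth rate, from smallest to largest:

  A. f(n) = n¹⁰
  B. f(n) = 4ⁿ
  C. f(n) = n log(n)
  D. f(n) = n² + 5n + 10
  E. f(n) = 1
E < C < D < A < B

Comparing growth rates:
E = 1 is O(1)
C = n log(n) is O(n log n)
D = n² + 5n + 10 is O(n²)
A = n¹⁰ is O(n¹⁰)
B = 4ⁿ is O(4ⁿ)

Therefore, the order from slowest to fastest is: E < C < D < A < B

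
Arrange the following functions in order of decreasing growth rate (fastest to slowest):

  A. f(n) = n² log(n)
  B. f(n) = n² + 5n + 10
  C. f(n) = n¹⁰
C > A > B

Comparing growth rates:
C = n¹⁰ is O(n¹⁰)
A = n² log(n) is O(n² log n)
B = n² + 5n + 10 is O(n²)

Therefore, the order from fastest to slowest is: C > A > B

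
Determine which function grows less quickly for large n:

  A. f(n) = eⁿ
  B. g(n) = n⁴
B

f(n) = eⁿ is O(eⁿ), while g(n) = n⁴ is O(n⁴).
Since O(n⁴) grows slower than O(eⁿ), g(n) is dominated.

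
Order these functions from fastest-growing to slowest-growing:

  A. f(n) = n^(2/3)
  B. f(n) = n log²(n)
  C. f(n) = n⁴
C > B > A

Comparing growth rates:
C = n⁴ is O(n⁴)
B = n log²(n) is O(n log² n)
A = n^(2/3) is O(n^(2/3))

Therefore, the order from fastest to slowest is: C > B > A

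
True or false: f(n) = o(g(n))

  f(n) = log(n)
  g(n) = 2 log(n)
False

f(n) = log(n) is O(log n), and g(n) = 2 log(n) is O(log n).
Since they have the same growth rate, f(n) = o(g(n)) is false.
(f = o(g) requires f to grow strictly slower, not equal.)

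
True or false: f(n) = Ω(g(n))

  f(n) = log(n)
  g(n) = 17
True

f(n) = log(n) is O(log n), and g(n) = 17 is O(1).
Since O(log n) grows at least as fast as O(1), f(n) = Ω(g(n)) is true.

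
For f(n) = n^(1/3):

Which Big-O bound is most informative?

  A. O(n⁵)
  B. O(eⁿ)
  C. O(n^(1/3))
C

f(n) = n^(1/3) is O(n^(1/3)).
All listed options are valid Big-O bounds (upper bounds),
but O(n^(1/3)) is the tightest (smallest valid bound).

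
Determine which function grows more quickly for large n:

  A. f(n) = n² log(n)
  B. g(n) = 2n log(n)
A

f(n) = n² log(n) is O(n² log n), while g(n) = 2n log(n) is O(n log n).
Since O(n² log n) grows faster than O(n log n), f(n) dominates.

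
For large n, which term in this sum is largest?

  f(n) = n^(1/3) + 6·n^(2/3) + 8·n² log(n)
8·n² log(n)

Looking at each term:
  - n^(1/3) is O(n^(1/3))
  - 6·n^(2/3) is O(n^(2/3))
  - 8·n² log(n) is O(n² log n)

The term 8·n² log(n) (O(n² log n)) grows fastest and dominates all others.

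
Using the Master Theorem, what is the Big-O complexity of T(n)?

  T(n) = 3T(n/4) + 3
Θ(n^log₄(3))

Master Theorem: a = 3, b = 4, f(n) = 3.
Compute the critical exponent d = log₄(3) = 0.792.
Compare f(n) = Θ(1) against n^d:
  k = 0 < d = 0.792, so f(n) = O(n^(d-ε)) — Case 1.
  The recursion cost dominates: T(n) = Θ(n^d) = Θ(n^log₄(3)).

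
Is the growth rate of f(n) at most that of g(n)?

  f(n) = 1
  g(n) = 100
True

f(n) = 1 and g(n) = 100 are both O(1).
Big-O permits equal growth rates (f ≤ c·g for some c), so f(n) = O(g(n)) is true.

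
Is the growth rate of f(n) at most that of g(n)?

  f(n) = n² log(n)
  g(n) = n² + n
False

f(n) = n² log(n) is O(n² log n), and g(n) = n² + n is O(n²).
Since O(n² log n) grows faster than O(n²), f(n) = O(g(n)) is false.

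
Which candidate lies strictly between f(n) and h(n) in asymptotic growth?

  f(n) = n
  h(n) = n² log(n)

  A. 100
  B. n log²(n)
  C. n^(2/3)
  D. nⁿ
B

We need g(n) with n = o(g(n)) and g(n) = o(n² log(n)), i.e. O(n) ≺ g ≺ O(n² log n).
Check each option:
  A. 100 — O(1) does not grow strictly faster than f(n)
  B. n log²(n) — O(n log² n) is strictly between O(n) and O(n² log n) ✓
  C. n^(2/3) — O(n^(2/3)) does not grow strictly faster than f(n)
  D. nⁿ — O(nⁿ) does not grow strictly slower than h(n)

Only option B (n log²(n)) lies strictly between.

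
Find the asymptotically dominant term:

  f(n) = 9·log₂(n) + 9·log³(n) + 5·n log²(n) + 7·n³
7·n³

Looking at each term:
  - 9·log₂(n) is O(log n)
  - 9·log³(n) is O(log³ n)
  - 5·n log²(n) is O(n log² n)
  - 7·n³ is O(n³)

The term 7·n³ (O(n³)) grows fastest and dominates all others.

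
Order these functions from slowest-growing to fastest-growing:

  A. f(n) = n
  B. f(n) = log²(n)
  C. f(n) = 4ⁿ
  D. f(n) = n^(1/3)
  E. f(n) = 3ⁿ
B < D < A < E < C

Comparing growth rates:
B = log²(n) is O(log² n)
D = n^(1/3) is O(n^(1/3))
A = n is O(n)
E = 3ⁿ is O(3ⁿ)
C = 4ⁿ is O(4ⁿ)

Therefore, the order from slowest to fastest is: B < D < A < E < C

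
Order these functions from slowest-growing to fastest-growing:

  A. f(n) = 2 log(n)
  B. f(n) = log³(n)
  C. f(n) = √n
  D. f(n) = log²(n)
A < D < B < C

Comparing growth rates:
A = 2 log(n) is O(log n)
D = log²(n) is O(log² n)
B = log³(n) is O(log³ n)
C = √n is O(√n)

Therefore, the order from slowest to fastest is: A < D < B < C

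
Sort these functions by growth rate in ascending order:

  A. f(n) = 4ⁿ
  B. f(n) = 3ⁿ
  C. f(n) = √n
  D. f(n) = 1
D < C < B < A

Comparing growth rates:
D = 1 is O(1)
C = √n is O(√n)
B = 3ⁿ is O(3ⁿ)
A = 4ⁿ is O(4ⁿ)

Therefore, the order from slowest to fastest is: D < C < B < A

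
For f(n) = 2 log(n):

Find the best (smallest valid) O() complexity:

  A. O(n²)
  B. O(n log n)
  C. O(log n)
C

f(n) = 2 log(n) is O(log n).
All listed options are valid Big-O bounds (upper bounds),
but O(log n) is the tightest (smallest valid bound).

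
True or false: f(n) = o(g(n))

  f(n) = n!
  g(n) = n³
False

f(n) = n! is O(n!), and g(n) = n³ is O(n³).
Since O(n!) grows faster than or equal to O(n³), f(n) = o(g(n)) is false.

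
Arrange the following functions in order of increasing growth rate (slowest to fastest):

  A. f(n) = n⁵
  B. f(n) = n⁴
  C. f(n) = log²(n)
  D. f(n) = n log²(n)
C < D < B < A

Comparing growth rates:
C = log²(n) is O(log² n)
D = n log²(n) is O(n log² n)
B = n⁴ is O(n⁴)
A = n⁵ is O(n⁵)

Therefore, the order from slowest to fastest is: C < D < B < A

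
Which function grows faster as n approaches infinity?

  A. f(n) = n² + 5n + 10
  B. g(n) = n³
B

f(n) = n² + 5n + 10 is O(n²), while g(n) = n³ is O(n³).
Since O(n³) grows faster than O(n²), g(n) dominates.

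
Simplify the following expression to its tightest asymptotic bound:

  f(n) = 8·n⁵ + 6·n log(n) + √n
Θ(n⁵)

Order the terms by growth rate: √n ≺ 6·n log(n) ≺ 8·n⁵.
The fastest-growing term 8·n⁵ dominates as n → ∞; dropping its constant factor gives Θ(n⁵).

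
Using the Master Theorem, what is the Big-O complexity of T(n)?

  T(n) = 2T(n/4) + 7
Θ(n^log₄(2))

Master Theorem: a = 2, b = 4, f(n) = 7.
Compute the critical exponent d = log₄(2) = 0.500.
Compare f(n) = Θ(1) against n^d:
  k = 0 < d = 0.500, so f(n) = O(n^(d-ε)) — Case 1.
  The recursion cost dominates: T(n) = Θ(n^d) = Θ(n^log₄(2)).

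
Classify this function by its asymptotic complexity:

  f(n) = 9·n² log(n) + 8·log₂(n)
O(n² log n)

The dominant term in 9·n² log(n) + 8·log₂(n) is 9·n² log(n), which is Θ(n² log n).
Lower-order terms (8·log₂(n)) are asymptotically negligible.
Constants are absorbed, so the tightest bound is O(n² log n).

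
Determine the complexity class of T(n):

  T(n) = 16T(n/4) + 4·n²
Θ(n² log n)

Master Theorem: a = 16, b = 4, f(n) = 4·n².
Compute the critical exponent d = log₄(16) = 2.
Compare f(n) = Θ(n²) against n^d:
  k = 2 = d, so f(n) = Θ(n^d) — Case 2.
  Work is balanced across levels: T(n) = Θ(n^d log n) = Θ(n² log n).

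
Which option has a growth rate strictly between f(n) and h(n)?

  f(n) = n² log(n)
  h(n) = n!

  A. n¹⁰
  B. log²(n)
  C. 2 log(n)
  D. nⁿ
A

We need g(n) with n² log(n) = o(g(n)) and g(n) = o(n!), i.e. O(n² log n) ≺ g ≺ O(n!).
Check each option:
  A. n¹⁰ — O(n¹⁰) is strictly between O(n² log n) and O(n!) ✓
  B. log²(n) — O(log² n) does not grow strictly faster than f(n)
  C. 2 log(n) — O(log n) does not grow strictly faster than f(n)
  D. nⁿ — O(nⁿ) does not grow strictly slower than h(n)

Only option A (n¹⁰) lies strictly between.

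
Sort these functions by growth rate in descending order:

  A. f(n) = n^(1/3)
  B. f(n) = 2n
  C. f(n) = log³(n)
B > A > C

Comparing growth rates:
B = 2n is O(n)
A = n^(1/3) is O(n^(1/3))
C = log³(n) is O(log³ n)

Therefore, the order from fastest to slowest is: B > A > C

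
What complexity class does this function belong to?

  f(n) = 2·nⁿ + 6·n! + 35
O(nⁿ)

The dominant term in 2·nⁿ + 6·n! + 35 is 2·nⁿ, which is Θ(nⁿ).
Lower-order terms (6·n!, 35) are asymptotically negligible.
Constants are absorbed, so the tightest bound is O(nⁿ).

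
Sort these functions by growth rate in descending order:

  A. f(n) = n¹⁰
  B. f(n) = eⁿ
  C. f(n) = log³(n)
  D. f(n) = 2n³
B > A > D > C

Comparing growth rates:
B = eⁿ is O(eⁿ)
A = n¹⁰ is O(n¹⁰)
D = 2n³ is O(n³)
C = log³(n) is O(log³ n)

Therefore, the order from fastest to slowest is: B > A > D > C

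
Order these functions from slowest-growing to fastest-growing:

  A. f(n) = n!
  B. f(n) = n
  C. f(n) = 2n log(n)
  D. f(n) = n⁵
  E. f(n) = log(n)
E < B < C < D < A

Comparing growth rates:
E = log(n) is O(log n)
B = n is O(n)
C = 2n log(n) is O(n log n)
D = n⁵ is O(n⁵)
A = n! is O(n!)

Therefore, the order from slowest to fastest is: E < B < C < D < A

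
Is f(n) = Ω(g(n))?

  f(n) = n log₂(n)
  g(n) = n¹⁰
False

f(n) = n log₂(n) is O(n log n), and g(n) = n¹⁰ is O(n¹⁰).
Since O(n log n) grows slower than O(n¹⁰), f(n) = Ω(g(n)) is false.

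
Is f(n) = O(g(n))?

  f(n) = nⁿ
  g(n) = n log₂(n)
False

f(n) = nⁿ is O(nⁿ), and g(n) = n log₂(n) is O(n log n).
Since O(nⁿ) grows faster than O(n log n), f(n) = O(g(n)) is false.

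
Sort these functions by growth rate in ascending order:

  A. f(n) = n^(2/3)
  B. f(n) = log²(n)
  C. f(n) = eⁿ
B < A < C

Comparing growth rates:
B = log²(n) is O(log² n)
A = n^(2/3) is O(n^(2/3))
C = eⁿ is O(eⁿ)

Therefore, the order from slowest to fastest is: B < A < C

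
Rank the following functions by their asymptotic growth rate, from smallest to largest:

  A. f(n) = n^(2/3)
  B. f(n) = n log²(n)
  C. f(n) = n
A < C < B

Comparing growth rates:
A = n^(2/3) is O(n^(2/3))
C = n is O(n)
B = n log²(n) is O(n log² n)

Therefore, the order from slowest to fastest is: A < C < B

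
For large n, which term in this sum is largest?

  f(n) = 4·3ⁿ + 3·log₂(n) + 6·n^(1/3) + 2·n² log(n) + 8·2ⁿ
4·3ⁿ

Looking at each term:
  - 4·3ⁿ is O(3ⁿ)
  - 3·log₂(n) is O(log n)
  - 6·n^(1/3) is O(n^(1/3))
  - 2·n² log(n) is O(n² log n)
  - 8·2ⁿ is O(2ⁿ)

The term 4·3ⁿ (O(3ⁿ)) grows fastest and dominates all others.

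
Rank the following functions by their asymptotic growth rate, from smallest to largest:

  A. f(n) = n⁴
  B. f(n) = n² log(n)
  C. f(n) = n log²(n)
C < B < A

Comparing growth rates:
C = n log²(n) is O(n log² n)
B = n² log(n) is O(n² log n)
A = n⁴ is O(n⁴)

Therefore, the order from slowest to fastest is: C < B < A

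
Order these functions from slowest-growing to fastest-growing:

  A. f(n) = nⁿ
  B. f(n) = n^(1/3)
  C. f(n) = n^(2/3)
B < C < A

Comparing growth rates:
B = n^(1/3) is O(n^(1/3))
C = n^(2/3) is O(n^(2/3))
A = nⁿ is O(nⁿ)

Therefore, the order from slowest to fastest is: B < C < A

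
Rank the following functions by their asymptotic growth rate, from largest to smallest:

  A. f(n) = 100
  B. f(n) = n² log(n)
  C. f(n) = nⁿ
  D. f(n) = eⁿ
C > D > B > A

Comparing growth rates:
C = nⁿ is O(nⁿ)
D = eⁿ is O(eⁿ)
B = n² log(n) is O(n² log n)
A = 100 is O(1)

Therefore, the order from fastest to slowest is: C > D > B > A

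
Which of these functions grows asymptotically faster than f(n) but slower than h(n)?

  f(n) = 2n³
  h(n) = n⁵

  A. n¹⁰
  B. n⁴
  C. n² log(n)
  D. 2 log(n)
B

We need g(n) with 2n³ = o(g(n)) and g(n) = o(n⁵), i.e. O(n³) ≺ g ≺ O(n⁵).
Check each option:
  A. n¹⁰ — O(n¹⁰) does not grow strictly slower than h(n)
  B. n⁴ — O(n⁴) is strictly between O(n³) and O(n⁵) ✓
  C. n² log(n) — O(n² log n) does not grow strictly faster than f(n)
  D. 2 log(n) — O(log n) does not grow strictly faster than f(n)

Only option B (n⁴) lies strictly between.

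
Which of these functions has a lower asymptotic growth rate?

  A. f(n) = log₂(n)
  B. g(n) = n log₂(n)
A

f(n) = log₂(n) is O(log n), while g(n) = n log₂(n) is O(n log n).
Since O(log n) grows slower than O(n log n), f(n) is dominated.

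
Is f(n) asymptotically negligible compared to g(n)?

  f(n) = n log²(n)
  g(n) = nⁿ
True

f(n) = n log²(n) is O(n log² n), and g(n) = nⁿ is O(nⁿ).
Since O(n log² n) grows strictly slower than O(nⁿ), f(n) = o(g(n)) is true.
This means lim(n→∞) f(n)/g(n) = 0.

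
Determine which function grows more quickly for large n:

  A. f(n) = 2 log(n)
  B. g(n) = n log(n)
B

f(n) = 2 log(n) is O(log n), while g(n) = n log(n) is O(n log n).
Since O(n log n) grows faster than O(log n), g(n) dominates.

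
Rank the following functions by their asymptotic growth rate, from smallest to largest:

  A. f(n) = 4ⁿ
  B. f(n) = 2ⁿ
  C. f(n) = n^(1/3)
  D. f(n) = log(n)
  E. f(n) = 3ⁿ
D < C < B < E < A

Comparing growth rates:
D = log(n) is O(log n)
C = n^(1/3) is O(n^(1/3))
B = 2ⁿ is O(2ⁿ)
E = 3ⁿ is O(3ⁿ)
A = 4ⁿ is O(4ⁿ)

Therefore, the order from slowest to fastest is: D < C < B < E < A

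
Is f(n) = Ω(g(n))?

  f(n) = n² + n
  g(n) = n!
False

f(n) = n² + n is O(n²), and g(n) = n! is O(n!).
Since O(n²) grows slower than O(n!), f(n) = Ω(g(n)) is false.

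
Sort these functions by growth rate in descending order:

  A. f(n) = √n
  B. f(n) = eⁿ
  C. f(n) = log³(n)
B > A > C

Comparing growth rates:
B = eⁿ is O(eⁿ)
A = √n is O(√n)
C = log³(n) is O(log³ n)

Therefore, the order from fastest to slowest is: B > A > C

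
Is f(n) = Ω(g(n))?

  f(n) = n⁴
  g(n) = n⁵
False

f(n) = n⁴ is O(n⁴), and g(n) = n⁵ is O(n⁵).
Since O(n⁴) grows slower than O(n⁵), f(n) = Ω(g(n)) is false.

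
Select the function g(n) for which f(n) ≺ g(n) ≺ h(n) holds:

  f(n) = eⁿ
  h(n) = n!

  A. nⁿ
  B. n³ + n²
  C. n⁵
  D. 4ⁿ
D

We need g(n) with eⁿ = o(g(n)) and g(n) = o(n!), i.e. O(eⁿ) ≺ g ≺ O(n!).
Check each option:
  A. nⁿ — O(nⁿ) does not grow strictly slower than h(n)
  B. n³ + n² — O(n³) does not grow strictly faster than f(n)
  C. n⁵ — O(n⁵) does not grow strictly faster than f(n)
  D. 4ⁿ — O(4ⁿ) is strictly between O(eⁿ) and O(n!) ✓

Only option D (4ⁿ) lies strictly between.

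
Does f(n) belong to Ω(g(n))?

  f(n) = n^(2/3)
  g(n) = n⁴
False

f(n) = n^(2/3) is O(n^(2/3)), and g(n) = n⁴ is O(n⁴).
Since O(n^(2/3)) grows slower than O(n⁴), f(n) = Ω(g(n)) is false.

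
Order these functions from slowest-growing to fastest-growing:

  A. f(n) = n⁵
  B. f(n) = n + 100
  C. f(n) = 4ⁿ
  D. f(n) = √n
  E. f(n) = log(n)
E < D < B < A < C

Comparing growth rates:
E = log(n) is O(log n)
D = √n is O(√n)
B = n + 100 is O(n)
A = n⁵ is O(n⁵)
C = 4ⁿ is O(4ⁿ)

Therefore, the order from slowest to fastest is: E < D < B < A < C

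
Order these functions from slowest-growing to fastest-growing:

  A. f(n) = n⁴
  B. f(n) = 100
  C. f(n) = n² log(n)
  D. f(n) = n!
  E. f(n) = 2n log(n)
B < E < C < A < D

Comparing growth rates:
B = 100 is O(1)
E = 2n log(n) is O(n log n)
C = n² log(n) is O(n² log n)
A = n⁴ is O(n⁴)
D = n! is O(n!)

Therefore, the order from slowest to fastest is: B < E < C < A < D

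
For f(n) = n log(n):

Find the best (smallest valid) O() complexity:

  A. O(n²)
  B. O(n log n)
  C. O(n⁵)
B

f(n) = n log(n) is O(n log n).
All listed options are valid Big-O bounds (upper bounds),
but O(n log n) is the tightest (smallest valid bound).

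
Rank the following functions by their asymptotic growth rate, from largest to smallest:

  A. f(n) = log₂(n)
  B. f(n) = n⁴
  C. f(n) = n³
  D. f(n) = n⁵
D > B > C > A

Comparing growth rates:
D = n⁵ is O(n⁵)
B = n⁴ is O(n⁴)
C = n³ is O(n³)
A = log₂(n) is O(log n)

Therefore, the order from fastest to slowest is: D > B > C > A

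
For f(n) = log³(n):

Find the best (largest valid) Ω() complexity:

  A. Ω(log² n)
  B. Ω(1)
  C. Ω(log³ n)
C

f(n) = log³(n) is Ω(log³ n).
All listed options are valid Big-Ω bounds (lower bounds),
but Ω(log³ n) is the tightest (largest valid bound).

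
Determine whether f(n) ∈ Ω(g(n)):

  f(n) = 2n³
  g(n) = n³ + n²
True

f(n) = 2n³ and g(n) = n³ + n² are both O(n³).
Big-Ω permits equal growth rates (f ≥ c·g for some c > 0), so f(n) = Ω(g(n)) is true.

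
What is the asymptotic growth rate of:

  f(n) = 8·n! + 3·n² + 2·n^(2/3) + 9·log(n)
Θ(n!)

Order the terms by growth rate: 9·log(n) ≺ 2·n^(2/3) ≺ 3·n² ≺ 8·n!.
The fastest-growing term 8·n! dominates as n → ∞; dropping its constant factor gives Θ(n!).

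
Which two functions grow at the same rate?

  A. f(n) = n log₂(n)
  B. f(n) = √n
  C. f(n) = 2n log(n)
A and C

Examining each function:
  A. n log₂(n) is O(n log n)
  B. √n is O(√n)
  C. 2n log(n) is O(n log n)

Functions A and C both have the same complexity class.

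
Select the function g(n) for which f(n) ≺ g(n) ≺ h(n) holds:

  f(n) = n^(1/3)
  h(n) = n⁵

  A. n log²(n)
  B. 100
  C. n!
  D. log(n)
A

We need g(n) with n^(1/3) = o(g(n)) and g(n) = o(n⁵), i.e. O(n^(1/3)) ≺ g ≺ O(n⁵).
Check each option:
  A. n log²(n) — O(n log² n) is strictly between O(n^(1/3)) and O(n⁵) ✓
  B. 100 — O(1) does not grow strictly faster than f(n)
  C. n! — O(n!) does not grow strictly slower than h(n)
  D. log(n) — O(log n) does not grow strictly faster than f(n)

Only option A (n log²(n)) lies strictly between.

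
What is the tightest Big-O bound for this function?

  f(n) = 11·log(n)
O(log n)

The dominant term in 11·log(n) is 11·log(n), which is Θ(log n).
Constants are absorbed, so the tightest bound is O(log n).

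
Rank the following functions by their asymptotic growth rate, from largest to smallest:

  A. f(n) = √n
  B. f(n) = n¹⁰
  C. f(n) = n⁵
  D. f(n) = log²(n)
B > C > A > D

Comparing growth rates:
B = n¹⁰ is O(n¹⁰)
C = n⁵ is O(n⁵)
A = √n is O(√n)
D = log²(n) is O(log² n)

Therefore, the order from fastest to slowest is: B > C > A > D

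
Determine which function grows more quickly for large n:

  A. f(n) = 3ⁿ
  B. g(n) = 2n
A

f(n) = 3ⁿ is O(3ⁿ), while g(n) = 2n is O(n).
Since O(3ⁿ) grows faster than O(n), f(n) dominates.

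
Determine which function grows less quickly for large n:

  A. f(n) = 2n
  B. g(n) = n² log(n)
A

f(n) = 2n is O(n), while g(n) = n² log(n) is O(n² log n).
Since O(n) grows slower than O(n² log n), f(n) is dominated.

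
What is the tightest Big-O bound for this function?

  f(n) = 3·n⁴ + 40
O(n⁴)

The dominant term in 3·n⁴ + 40 is 3·n⁴, which is Θ(n⁴).
Lower-order terms (40) are asymptotically negligible.
Constants are absorbed, so the tightest bound is O(n⁴).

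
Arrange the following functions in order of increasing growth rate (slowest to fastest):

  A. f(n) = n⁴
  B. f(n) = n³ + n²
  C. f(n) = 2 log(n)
C < B < A

Comparing growth rates:
C = 2 log(n) is O(log n)
B = n³ + n² is O(n³)
A = n⁴ is O(n⁴)

Therefore, the order from slowest to fastest is: C < B < A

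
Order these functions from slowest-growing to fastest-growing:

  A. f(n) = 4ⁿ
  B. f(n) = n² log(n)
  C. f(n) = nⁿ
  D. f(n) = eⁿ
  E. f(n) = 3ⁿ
B < D < E < A < C

Comparing growth rates:
B = n² log(n) is O(n² log n)
D = eⁿ is O(eⁿ)
E = 3ⁿ is O(3ⁿ)
A = 4ⁿ is O(4ⁿ)
C = nⁿ is O(nⁿ)

Therefore, the order from slowest to fastest is: B < D < E < A < C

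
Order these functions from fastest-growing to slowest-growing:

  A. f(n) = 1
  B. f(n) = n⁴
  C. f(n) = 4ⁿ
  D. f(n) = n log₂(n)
C > B > D > A

Comparing growth rates:
C = 4ⁿ is O(4ⁿ)
B = n⁴ is O(n⁴)
D = n log₂(n) is O(n log n)
A = 1 is O(1)

Therefore, the order from fastest to slowest is: C > B > D > A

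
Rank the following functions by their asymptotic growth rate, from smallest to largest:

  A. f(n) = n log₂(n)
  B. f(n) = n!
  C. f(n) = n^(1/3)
C < A < B

Comparing growth rates:
C = n^(1/3) is O(n^(1/3))
A = n log₂(n) is O(n log n)
B = n! is O(n!)

Therefore, the order from slowest to fastest is: C < A < B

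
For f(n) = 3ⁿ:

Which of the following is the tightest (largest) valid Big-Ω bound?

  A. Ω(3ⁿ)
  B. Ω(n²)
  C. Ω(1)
A

f(n) = 3ⁿ is Ω(3ⁿ).
All listed options are valid Big-Ω bounds (lower bounds),
but Ω(3ⁿ) is the tightest (largest valid bound).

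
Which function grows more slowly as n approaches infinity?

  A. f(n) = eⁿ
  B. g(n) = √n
B

f(n) = eⁿ is O(eⁿ), while g(n) = √n is O(√n).
Since O(√n) grows slower than O(eⁿ), g(n) is dominated.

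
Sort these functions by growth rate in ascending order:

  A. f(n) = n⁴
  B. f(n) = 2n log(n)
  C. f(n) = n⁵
B < A < C

Comparing growth rates:
B = 2n log(n) is O(n log n)
A = n⁴ is O(n⁴)
C = n⁵ is O(n⁵)

Therefore, the order from slowest to fastest is: B < A < C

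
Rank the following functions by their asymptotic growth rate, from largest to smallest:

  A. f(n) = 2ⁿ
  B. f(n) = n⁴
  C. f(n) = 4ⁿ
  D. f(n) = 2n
C > A > B > D

Comparing growth rates:
C = 4ⁿ is O(4ⁿ)
A = 2ⁿ is O(2ⁿ)
B = n⁴ is O(n⁴)
D = 2n is O(n)

Therefore, the order from fastest to slowest is: C > A > B > D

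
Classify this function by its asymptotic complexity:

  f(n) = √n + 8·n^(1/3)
O(√n)

The dominant term in √n + 8·n^(1/3) is √n, which is Θ(√n).
Lower-order terms (8·n^(1/3)) are asymptotically negligible.
Constants are absorbed, so the tightest bound is O(√n).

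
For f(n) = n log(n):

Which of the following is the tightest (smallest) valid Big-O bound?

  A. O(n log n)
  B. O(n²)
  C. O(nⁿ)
A

f(n) = n log(n) is O(n log n).
All listed options are valid Big-O bounds (upper bounds),
but O(n log n) is the tightest (smallest valid bound).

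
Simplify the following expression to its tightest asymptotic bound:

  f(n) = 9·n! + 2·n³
Θ(n!)

Order the terms by growth rate: 2·n³ ≺ 9·n!.
The fastest-growing term 9·n! dominates as n → ∞; dropping its constant factor gives Θ(n!).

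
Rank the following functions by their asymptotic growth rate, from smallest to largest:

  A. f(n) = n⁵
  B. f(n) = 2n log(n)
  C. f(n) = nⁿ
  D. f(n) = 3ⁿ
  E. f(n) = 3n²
B < E < A < D < C

Comparing growth rates:
B = 2n log(n) is O(n log n)
E = 3n² is O(n²)
A = n⁵ is O(n⁵)
D = 3ⁿ is O(3ⁿ)
C = nⁿ is O(nⁿ)

Therefore, the order from slowest to fastest is: B < E < A < D < C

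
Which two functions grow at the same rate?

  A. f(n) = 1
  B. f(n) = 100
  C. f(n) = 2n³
A and B

Examining each function:
  A. 1 is O(1)
  B. 100 is O(1)
  C. 2n³ is O(n³)

Functions A and B both have the same complexity class.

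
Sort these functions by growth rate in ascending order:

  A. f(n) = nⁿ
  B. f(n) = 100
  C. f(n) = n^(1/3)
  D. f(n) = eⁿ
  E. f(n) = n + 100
B < C < E < D < A

Comparing growth rates:
B = 100 is O(1)
C = n^(1/3) is O(n^(1/3))
E = n + 100 is O(n)
D = eⁿ is O(eⁿ)
A = nⁿ is O(nⁿ)

Therefore, the order from slowest to fastest is: B < C < E < D < A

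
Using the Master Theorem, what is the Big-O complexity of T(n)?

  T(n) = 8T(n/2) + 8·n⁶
Θ(n⁶)

Master Theorem: a = 8, b = 2, f(n) = 8·n⁶.
Compute the critical exponent d = log₂(8) = 3.
Compare f(n) = Θ(n⁶) against n^d:
  k = 6 > d = 3, so f(n) = Ω(n^(d+ε)) — Case 3.
  Regularity: a·(n/b)^6/n^6 = a/b^6 = 8/64 < 1 ✓.
  The top-level work dominates: T(n) = Θ(f(n)) = Θ(n⁶).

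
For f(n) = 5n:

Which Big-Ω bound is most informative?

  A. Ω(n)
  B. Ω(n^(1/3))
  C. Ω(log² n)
A

f(n) = 5n is Ω(n).
All listed options are valid Big-Ω bounds (lower bounds),
but Ω(n) is the tightest (largest valid bound).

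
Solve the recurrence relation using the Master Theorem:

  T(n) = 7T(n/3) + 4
Θ(n^log₃(7))

Master Theorem: a = 7, b = 3, f(n) = 4.
Compute the critical exponent d = log₃(7) = 1.771.
Compare f(n) = Θ(1) against n^d:
  k = 0 < d = 1.771, so f(n) = O(n^(d-ε)) — Case 1.
  The recursion cost dominates: T(n) = Θ(n^d) = Θ(n^log₃(7)).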